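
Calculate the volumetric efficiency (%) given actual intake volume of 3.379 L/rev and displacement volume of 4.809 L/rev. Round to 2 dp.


eta_v = (V_actual / V_disp) * 100
Ratio = 3.379 / 4.809 = 0.7026
eta_v = 0.7026 * 100 = 70.26%


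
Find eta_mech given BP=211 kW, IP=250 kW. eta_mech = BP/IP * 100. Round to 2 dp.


eta_mech = (BP / IP) * 100
Ratio = 211 / 250 = 0.8440
eta_mech = 0.8440 * 100 = 84.40%


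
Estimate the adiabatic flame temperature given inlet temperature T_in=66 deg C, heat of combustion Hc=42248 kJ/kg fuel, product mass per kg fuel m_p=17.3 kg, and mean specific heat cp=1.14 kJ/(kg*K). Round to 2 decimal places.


T_ad = T_in + Hc / (m_p * cp)
Denominator = 17.3 * 1.14 = 19.7220
Temperature rise = 42248 / 19.7220 = 2142.18 K
T_ad = 66 + 2142.18 = 2208.18 deg C


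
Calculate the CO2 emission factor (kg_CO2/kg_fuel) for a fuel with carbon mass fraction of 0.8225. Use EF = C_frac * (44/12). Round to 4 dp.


EF = C_frac * (M_CO2 / M_C)
EF = 0.8225 * (44/12)
EF = 0.8225 * 3.666667 = 3.0158 kg_CO2/kg_fuel


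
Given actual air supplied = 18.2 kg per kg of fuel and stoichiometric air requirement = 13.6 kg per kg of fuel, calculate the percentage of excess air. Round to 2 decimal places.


Excess air = actual - stoichiometric = 18.2 - 13.6 = 4.60 kg/kg fuel
Excess air % = (excess / stoich) * 100 = (4.60 / 13.6) * 100 = 33.82%


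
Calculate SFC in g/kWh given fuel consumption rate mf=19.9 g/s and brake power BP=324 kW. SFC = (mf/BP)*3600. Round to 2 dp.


SFC = (mf / BP) * 3600
Rate = 19.9 / 324 = 0.061420 g/(s*kW)
SFC = 0.061420 * 3600 = 221.11 g/kWh


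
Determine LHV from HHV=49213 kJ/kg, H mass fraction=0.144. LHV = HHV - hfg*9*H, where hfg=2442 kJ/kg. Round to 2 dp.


LHV = HHV - hfg * 9 * H
Water correction = 2442 * 9 * 0.144 = 3164.832 kJ/kg
LHV = 49213 - 3164.832 = 46048.17 kJ/kg


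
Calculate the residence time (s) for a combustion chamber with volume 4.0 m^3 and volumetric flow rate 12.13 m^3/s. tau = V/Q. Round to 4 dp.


tau = V / Q_flow
tau = 4.0 / 12.13 = 0.3298 s


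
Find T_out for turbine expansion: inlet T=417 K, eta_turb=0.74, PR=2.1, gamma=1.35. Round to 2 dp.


T_out = T_in * (1 - eta * (1 - PR^(-(gamma-1)/gamma)))
Exponent = -(1.35-1)/1.35 = -0.25925926
PR^exp = 2.1^(-0.25925926) = 0.82501466
Factor = 1 - 0.74*(1 - 0.82501466) = 0.87051085
T_out = 417 * 0.87051085 = 363.00 K


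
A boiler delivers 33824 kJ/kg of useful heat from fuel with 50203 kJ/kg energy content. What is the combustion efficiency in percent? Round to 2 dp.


Efficiency = (Q_useful / Q_fuel) * 100
Efficiency = (33824 / 50203) * 100
Efficiency = 0.6737 * 100 = 67.37%


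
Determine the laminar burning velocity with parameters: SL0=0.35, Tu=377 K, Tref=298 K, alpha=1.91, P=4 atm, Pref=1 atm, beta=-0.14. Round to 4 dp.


SL = SL0 * (Tu/Tref)^alpha * (P/Pref)^beta
T ratio = 377/298 = 1.26510067
(T ratio)^alpha = 1.26510067^1.91 = 1.566964
(P/Pref)^beta = 4^(-0.14) = 0.823591
SL = 0.35 * 1.566964 * 0.823591 = 0.4517 m/s


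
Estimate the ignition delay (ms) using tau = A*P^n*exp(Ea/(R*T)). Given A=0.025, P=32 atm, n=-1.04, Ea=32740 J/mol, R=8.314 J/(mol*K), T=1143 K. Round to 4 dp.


tau = A * P^n * exp(Ea/(R*T))
P^n = 32^(-1.04) = 0.02720471
Ea/(R*T) = 32740/(8.314*1143) = 3.445263
exp(Ea/(R*T)) = 31.351539
tau = 0.025 * 0.02720471 * 31.351539 = 0.0213 ms


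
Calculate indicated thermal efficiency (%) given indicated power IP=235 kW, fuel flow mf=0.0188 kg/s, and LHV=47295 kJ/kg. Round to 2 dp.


eta_ith = (IP / (mf * LHV)) * 100
Denominator = 0.0188 * 47295 = 889.1460 kW
eta_ith = (235 / 889.1460) * 100 = 26.43%


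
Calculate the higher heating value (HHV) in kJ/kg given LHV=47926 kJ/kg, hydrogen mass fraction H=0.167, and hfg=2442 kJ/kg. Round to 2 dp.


HHV = LHV + hfg * 9 * H
Water addition = 2442 * 9 * 0.167 = 3670.326 kJ/kg
HHV = 47926 + 3670.326 = 51596.33 kJ/kg


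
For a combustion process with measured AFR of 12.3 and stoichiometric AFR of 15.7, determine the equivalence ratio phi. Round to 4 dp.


phi = AFR_stoich / AFR_actual
phi = 15.7 / 12.3 = 1.2764


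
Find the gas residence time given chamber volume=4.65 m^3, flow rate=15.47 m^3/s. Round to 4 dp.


tau = V / Q_flow
tau = 4.65 / 15.47 = 0.3006 s


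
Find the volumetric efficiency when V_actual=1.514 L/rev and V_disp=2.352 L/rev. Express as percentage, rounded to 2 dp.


eta_v = (V_actual / V_disp) * 100
Ratio = 1.514 / 2.352 = 0.6437
eta_v = 0.6437 * 100 = 64.37%


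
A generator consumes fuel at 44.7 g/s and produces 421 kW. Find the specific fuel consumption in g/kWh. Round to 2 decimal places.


SFC = (mf / BP) * 3600
Rate = 44.7 / 421 = 0.106176 g/(s*kW)
SFC = 0.106176 * 3600 = 382.23 g/kWh


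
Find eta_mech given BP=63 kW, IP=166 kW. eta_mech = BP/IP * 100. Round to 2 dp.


eta_mech = (BP / IP) * 100
Ratio = 63 / 166 = 0.3795
eta_mech = 0.3795 * 100 = 37.95%


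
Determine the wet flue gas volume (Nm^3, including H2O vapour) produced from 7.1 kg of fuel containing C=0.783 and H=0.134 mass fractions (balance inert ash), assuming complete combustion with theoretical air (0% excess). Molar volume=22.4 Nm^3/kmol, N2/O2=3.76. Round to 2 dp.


Per kg fuel: CO2 = (C/12 kmol)*22.4 = (0.783/12)*22.4 = 1.46160 Nm^3
Per kg fuel: H2O = (H/2 kmol)*22.4 = (0.134/2)*22.4 = 1.50080 Nm^3
O2 needed per kg fuel = C/12 + H/4 = 0.783/12 + 0.134/4 = 0.09875000 kmol
Per kg fuel: N2 = O2*3.76*22.4 = 0.09875000*3.76*22.4 = 8.31712 Nm^3
Total per kg = 1.46160 + 1.50080 + 8.31712 = 11.27952 Nm^3
Total = 11.27952 * 7.1 = 80.08 Nm^3


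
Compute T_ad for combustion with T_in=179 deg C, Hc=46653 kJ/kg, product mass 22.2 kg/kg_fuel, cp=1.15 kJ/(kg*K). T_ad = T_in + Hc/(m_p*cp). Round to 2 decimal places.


T_ad = T_in + Hc / (m_p * cp)
Denominator = 22.2 * 1.15 = 25.5300
Temperature rise = 46653 / 25.5300 = 1827.38 K
T_ad = 179 + 1827.38 = 2006.38 deg C


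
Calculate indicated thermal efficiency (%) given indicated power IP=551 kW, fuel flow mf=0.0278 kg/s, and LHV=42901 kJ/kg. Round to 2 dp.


eta_ith = (IP / (mf * LHV)) * 100
Denominator = 0.0278 * 42901 = 1192.6478 kW
eta_ith = (551 / 1192.6478) * 100 = 46.20%


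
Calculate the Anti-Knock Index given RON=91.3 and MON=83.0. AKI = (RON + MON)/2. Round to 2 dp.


AKI = (RON + MON) / 2
AKI = (91.3 + 83.0) / 2
AKI = 174.3 / 2 = 87.15


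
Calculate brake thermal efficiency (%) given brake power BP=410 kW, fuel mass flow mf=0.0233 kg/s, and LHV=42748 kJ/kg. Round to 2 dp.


eta_BTE = (BP / (mf * LHV)) * 100
Denominator = 0.0233 * 42748 = 996.0284 kW
eta_BTE = (410 / 996.0284) * 100 = 41.16%


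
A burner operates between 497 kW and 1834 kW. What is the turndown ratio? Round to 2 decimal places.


TDR = Q_max / Q_min
TDR = 1834 / 497 = 3.69


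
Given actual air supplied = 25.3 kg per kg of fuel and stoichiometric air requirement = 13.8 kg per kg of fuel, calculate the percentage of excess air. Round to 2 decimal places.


Excess air = actual - stoichiometric = 25.3 - 13.8 = 11.50 kg/kg fuel
Excess air % = (excess / stoich) * 100 = (11.50 / 13.8) * 100 = 83.33%


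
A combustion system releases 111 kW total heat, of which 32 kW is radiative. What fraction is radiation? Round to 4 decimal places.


f_rad = Q_rad / Q_total
f_rad = 32 / 111 = 0.2883


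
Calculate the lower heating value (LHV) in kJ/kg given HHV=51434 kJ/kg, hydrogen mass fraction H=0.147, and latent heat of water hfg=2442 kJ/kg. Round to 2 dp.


LHV = HHV - hfg * 9 * H
Water correction = 2442 * 9 * 0.147 = 3230.766 kJ/kg
LHV = 51434 - 3230.766 = 48203.23 kJ/kg


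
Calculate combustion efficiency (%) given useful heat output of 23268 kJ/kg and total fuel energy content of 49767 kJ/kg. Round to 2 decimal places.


Efficiency = (Q_useful / Q_fuel) * 100
Efficiency = (23268 / 49767) * 100
Efficiency = 0.4675 * 100 = 46.75%


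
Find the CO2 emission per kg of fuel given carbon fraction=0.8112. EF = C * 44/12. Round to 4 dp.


EF = C_frac * (M_CO2 / M_C)
EF = 0.8112 * (44/12)
EF = 0.8112 * 3.666667 = 2.9744 kg_CO2/kg_fuel


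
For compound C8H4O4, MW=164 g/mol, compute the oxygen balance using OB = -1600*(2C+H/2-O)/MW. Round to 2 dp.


OB = -1600 * (2C + H/2 - O) / MW
Inner = 2*8 + 4/2 - 4 = 14.00
OB = -1600 * 14.00 / 164 = -136.59%


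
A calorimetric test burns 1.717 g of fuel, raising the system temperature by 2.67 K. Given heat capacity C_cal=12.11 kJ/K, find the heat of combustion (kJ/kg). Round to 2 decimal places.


Hc = C_cal * delta_T / m_fuel
Q_released = 12.11 * 2.67 = 32.3337 kJ
m_fuel = 1.717 g = 1.717/1000 kg = 0.001717 kg
Hc = 32.3337 / 0.001717 = 18831.51 kJ/kg


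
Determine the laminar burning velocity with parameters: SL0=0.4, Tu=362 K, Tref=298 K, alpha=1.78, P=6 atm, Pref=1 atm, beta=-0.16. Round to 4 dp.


SL = SL0 * (Tu/Tref)^alpha * (P/Pref)^beta
T ratio = 362/298 = 1.21476510
(T ratio)^alpha = 1.21476510^1.78 = 1.413827
(P/Pref)^beta = 6^(-0.16) = 0.750751
SL = 0.4 * 1.413827 * 0.750751 = 0.4246 m/s


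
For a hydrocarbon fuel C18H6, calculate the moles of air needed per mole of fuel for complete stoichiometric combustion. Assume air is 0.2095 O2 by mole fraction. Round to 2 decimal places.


Balanced combustion: C18H6 + 19.5 O2 -> 18 CO2 + 3 H2O
O2 needed = C + H/4 = 18 + 6/4 = 19.50 moles
Air moles = O2 / 0.2095 = 19.50 / 0.2095 = 93.08 moles air


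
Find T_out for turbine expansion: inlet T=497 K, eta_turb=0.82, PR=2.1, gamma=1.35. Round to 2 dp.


T_out = T_in * (1 - eta * (1 - PR^(-(gamma-1)/gamma)))
Exponent = -(1.35-1)/1.35 = -0.25925926
PR^exp = 2.1^(-0.25925926) = 0.82501466
Factor = 1 - 0.82*(1 - 0.82501466) = 0.85651202
T_out = 497 * 0.85651202 = 425.69 K


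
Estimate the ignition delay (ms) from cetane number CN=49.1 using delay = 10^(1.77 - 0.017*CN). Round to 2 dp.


delay = 10^(1.77 - 0.017*CN)
Exponent = 1.77 - 0.017*49.1 = 0.9353
delay = 10^0.9353 = 8.62 ms


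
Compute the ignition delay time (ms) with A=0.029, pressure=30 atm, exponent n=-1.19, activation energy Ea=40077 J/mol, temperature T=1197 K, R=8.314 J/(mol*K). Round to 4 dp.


tau = A * P^n * exp(Ea/(R*T))
P^n = 30^(-1.19) = 0.01746730
Ea/(R*T) = 40077/(8.314*1197) = 4.027087
exp(Ea/(R*T)) = 56.097273
tau = 0.029 * 0.01746730 * 56.097273 = 0.0284 ms


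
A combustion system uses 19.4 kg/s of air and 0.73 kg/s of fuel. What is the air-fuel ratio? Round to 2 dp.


AFR = m_air / m_fuel
AFR = 19.4 / 0.73 = 26.58


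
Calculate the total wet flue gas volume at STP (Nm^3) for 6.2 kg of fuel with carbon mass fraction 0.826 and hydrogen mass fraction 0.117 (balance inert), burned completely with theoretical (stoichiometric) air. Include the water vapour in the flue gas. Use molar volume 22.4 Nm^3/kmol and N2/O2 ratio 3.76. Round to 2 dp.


Per kg fuel: CO2 = (C/12 kmol)*22.4 = (0.826/12)*22.4 = 1.54187 Nm^3
Per kg fuel: H2O = (H/2 kmol)*22.4 = (0.117/2)*22.4 = 1.31040 Nm^3
O2 needed per kg fuel = C/12 + H/4 = 0.826/12 + 0.117/4 = 0.09808333 kmol
Per kg fuel: N2 = O2*3.76*22.4 = 0.09808333*3.76*22.4 = 8.26097 Nm^3
Total per kg = 1.54187 + 1.31040 + 8.26097 = 11.11324 Nm^3
Total = 11.11324 * 6.2 = 68.90 Nm^3


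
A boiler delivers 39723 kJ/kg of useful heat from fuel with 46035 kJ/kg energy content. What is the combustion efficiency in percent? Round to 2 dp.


Efficiency = (Q_useful / Q_fuel) * 100
Efficiency = (39723 / 46035) * 100
Efficiency = 0.8629 * 100 = 86.29%


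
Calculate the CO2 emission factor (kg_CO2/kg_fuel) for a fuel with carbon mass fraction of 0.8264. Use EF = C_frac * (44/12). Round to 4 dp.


EF = C_frac * (M_CO2 / M_C)
EF = 0.8264 * (44/12)
EF = 0.8264 * 3.666667 = 3.0301 kg_CO2/kg_fuel


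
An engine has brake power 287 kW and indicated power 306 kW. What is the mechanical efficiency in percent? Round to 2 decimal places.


eta_mech = (BP / IP) * 100
Ratio = 287 / 306 = 0.9379
eta_mech = 0.9379 * 100 = 93.79%


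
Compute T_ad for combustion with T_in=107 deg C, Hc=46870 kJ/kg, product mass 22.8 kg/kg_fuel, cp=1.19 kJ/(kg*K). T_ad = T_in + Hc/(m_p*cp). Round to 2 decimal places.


T_ad = T_in + Hc / (m_p * cp)
Denominator = 22.8 * 1.19 = 27.1320
Temperature rise = 46870 / 27.1320 = 1727.48 K
T_ad = 107 + 1727.48 = 1834.48 deg C


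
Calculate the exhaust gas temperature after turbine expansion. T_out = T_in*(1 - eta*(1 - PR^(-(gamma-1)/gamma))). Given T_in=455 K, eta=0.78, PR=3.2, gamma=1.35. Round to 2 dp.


T_out = T_in * (1 - eta * (1 - PR^(-(gamma-1)/gamma)))
Exponent = -(1.35-1)/1.35 = -0.25925926
PR^exp = 3.2^(-0.25925926) = 0.73966521
Factor = 1 - 0.78*(1 - 0.73966521) = 0.79693886
T_out = 455 * 0.79693886 = 362.61 K


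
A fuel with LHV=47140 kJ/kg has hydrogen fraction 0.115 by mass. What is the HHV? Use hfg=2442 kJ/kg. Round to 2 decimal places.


HHV = LHV + hfg * 9 * H
Water addition = 2442 * 9 * 0.115 = 2527.470 kJ/kg
HHV = 47140 + 2527.470 = 49667.47 kJ/kg


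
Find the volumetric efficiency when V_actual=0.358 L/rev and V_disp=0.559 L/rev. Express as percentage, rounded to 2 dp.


eta_v = (V_actual / V_disp) * 100
Ratio = 0.358 / 0.559 = 0.6404
eta_v = 0.6404 * 100 = 64.04%


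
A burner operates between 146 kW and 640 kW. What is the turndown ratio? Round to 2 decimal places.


TDR = Q_max / Q_min
TDR = 640 / 146 = 4.38


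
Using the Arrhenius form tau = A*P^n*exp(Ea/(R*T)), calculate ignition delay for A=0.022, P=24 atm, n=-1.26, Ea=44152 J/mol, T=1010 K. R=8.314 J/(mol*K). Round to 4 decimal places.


tau = A * P^n * exp(Ea/(R*T))
P^n = 24^(-1.26) = 0.01823618
Ea/(R*T) = 44152/(8.314*1010) = 5.257981
exp(Ea/(R*T)) = 192.093204
tau = 0.022 * 0.01823618 * 192.093204 = 0.0771 ms


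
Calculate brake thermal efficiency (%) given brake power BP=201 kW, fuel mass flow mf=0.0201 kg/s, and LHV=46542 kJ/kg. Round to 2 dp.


eta_BTE = (BP / (mf * LHV)) * 100
Denominator = 0.0201 * 46542 = 935.4942 kW
eta_BTE = (201 / 935.4942) * 100 = 21.49%


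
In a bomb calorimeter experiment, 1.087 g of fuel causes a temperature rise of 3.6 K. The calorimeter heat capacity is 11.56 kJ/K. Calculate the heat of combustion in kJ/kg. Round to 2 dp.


Hc = C_cal * delta_T / m_fuel
Q_released = 11.56 * 3.6 = 41.6160 kJ
m_fuel = 1.087 g = 1.087/1000 kg = 0.001087 kg
Hc = 41.6160 / 0.001087 = 38285.19 kJ/kg


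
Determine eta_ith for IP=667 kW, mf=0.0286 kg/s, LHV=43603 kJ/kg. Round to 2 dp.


eta_ith = (IP / (mf * LHV)) * 100
Denominator = 0.0286 * 43603 = 1247.0458 kW
eta_ith = (667 / 1247.0458) * 100 = 53.49%


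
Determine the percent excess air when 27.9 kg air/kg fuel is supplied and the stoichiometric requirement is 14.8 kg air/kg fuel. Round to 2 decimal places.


Excess air = actual - stoichiometric = 27.9 - 14.8 = 13.10 kg/kg fuel
Excess air % = (excess / stoich) * 100 = (13.10 / 14.8) * 100 = 88.51%


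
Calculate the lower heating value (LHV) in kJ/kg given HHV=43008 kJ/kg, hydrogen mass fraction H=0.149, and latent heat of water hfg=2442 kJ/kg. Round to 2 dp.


LHV = HHV - hfg * 9 * H
Water correction = 2442 * 9 * 0.149 = 3274.722 kJ/kg
LHV = 43008 - 3274.722 = 39733.28 kJ/kg


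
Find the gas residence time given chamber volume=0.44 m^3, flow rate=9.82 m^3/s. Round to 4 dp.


tau = V / Q_flow
tau = 0.44 / 9.82 = 0.0448 s


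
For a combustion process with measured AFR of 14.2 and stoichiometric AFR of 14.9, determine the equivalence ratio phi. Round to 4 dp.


phi = AFR_stoich / AFR_actual
phi = 14.9 / 14.2 = 1.0493


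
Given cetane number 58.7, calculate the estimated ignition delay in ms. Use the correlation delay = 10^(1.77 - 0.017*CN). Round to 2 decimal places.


delay = 10^(1.77 - 0.017*CN)
Exponent = 1.77 - 0.017*58.7 = 0.7721
delay = 10^0.7721 = 5.92 ms


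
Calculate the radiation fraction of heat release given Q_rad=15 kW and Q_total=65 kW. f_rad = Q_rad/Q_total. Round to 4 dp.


f_rad = Q_rad / Q_total
f_rad = 15 / 65 = 0.2308


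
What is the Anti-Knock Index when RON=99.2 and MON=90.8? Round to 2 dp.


AKI = (RON + MON) / 2
AKI = (99.2 + 90.8) / 2
AKI = 190.0 / 2 = 95.00


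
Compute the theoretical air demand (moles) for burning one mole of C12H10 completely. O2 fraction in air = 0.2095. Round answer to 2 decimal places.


Balanced combustion: C12H10 + 14.5 O2 -> 12 CO2 + 5 H2O
O2 needed = C + H/4 = 12 + 10/4 = 14.50 moles
Air moles = O2 / 0.2095 = 14.50 / 0.2095 = 69.21 moles air


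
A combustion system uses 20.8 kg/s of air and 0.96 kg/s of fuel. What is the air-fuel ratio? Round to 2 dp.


AFR = m_air / m_fuel
AFR = 20.8 / 0.96 = 21.67


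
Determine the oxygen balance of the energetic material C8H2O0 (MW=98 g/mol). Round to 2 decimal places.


OB = -1600 * (2C + H/2 - O) / MW
Inner = 2*8 + 2/2 - 0 = 17.00
OB = -1600 * 17.00 / 98 = -277.55%


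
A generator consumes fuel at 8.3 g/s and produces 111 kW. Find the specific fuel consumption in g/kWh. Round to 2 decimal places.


SFC = (mf / BP) * 3600
Rate = 8.3 / 111 = 0.074775 g/(s*kW)
SFC = 0.074775 * 3600 = 269.19 g/kWh


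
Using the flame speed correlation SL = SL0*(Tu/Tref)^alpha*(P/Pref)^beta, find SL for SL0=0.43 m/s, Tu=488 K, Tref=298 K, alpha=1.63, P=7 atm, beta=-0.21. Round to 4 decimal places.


SL = SL0 * (Tu/Tref)^alpha * (P/Pref)^beta
T ratio = 488/298 = 1.63758389
(T ratio)^alpha = 1.63758389^1.63 = 2.234353
(P/Pref)^beta = 7^(-0.21) = 0.664553
SL = 0.43 * 2.234353 * 0.664553 = 0.6385 m/s


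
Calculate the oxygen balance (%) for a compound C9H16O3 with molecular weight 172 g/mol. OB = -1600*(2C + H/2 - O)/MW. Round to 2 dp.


OB = -1600 * (2C + H/2 - O) / MW
Inner = 2*9 + 16/2 - 3 = 23.00
OB = -1600 * 23.00 / 172 = -213.95%


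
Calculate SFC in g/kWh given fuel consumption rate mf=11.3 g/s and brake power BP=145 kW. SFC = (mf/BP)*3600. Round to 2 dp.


SFC = (mf / BP) * 3600
Rate = 11.3 / 145 = 0.077931 g/(s*kW)
SFC = 0.077931 * 3600 = 280.55 g/kWh


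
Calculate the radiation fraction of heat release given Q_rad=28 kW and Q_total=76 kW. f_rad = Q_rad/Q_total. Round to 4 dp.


f_rad = Q_rad / Q_total
f_rad = 28 / 76 = 0.3684


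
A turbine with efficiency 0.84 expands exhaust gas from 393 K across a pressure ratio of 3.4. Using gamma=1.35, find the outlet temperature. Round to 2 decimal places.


T_out = T_in * (1 - eta * (1 - PR^(-(gamma-1)/gamma)))
Exponent = -(1.35-1)/1.35 = -0.25925926
PR^exp = 3.4^(-0.25925926) = 0.72813041
Factor = 1 - 0.84*(1 - 0.72813041) = 0.77162954
T_out = 393 * 0.77162954 = 303.25 K


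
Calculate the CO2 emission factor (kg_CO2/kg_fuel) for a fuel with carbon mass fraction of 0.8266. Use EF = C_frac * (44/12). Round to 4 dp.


EF = C_frac * (M_CO2 / M_C)
EF = 0.8266 * (44/12)
EF = 0.8266 * 3.666667 = 3.0309 kg_CO2/kg_fuel


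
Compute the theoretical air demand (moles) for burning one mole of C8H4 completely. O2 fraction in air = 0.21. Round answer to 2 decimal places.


Balanced combustion: C8H4 + 9 O2 -> 8 CO2 + 2 H2O
O2 needed = C + H/4 = 8 + 4/4 = 9.00 moles
Air moles = O2 / 0.21 = 9.00 / 0.21 = 42.86 moles air


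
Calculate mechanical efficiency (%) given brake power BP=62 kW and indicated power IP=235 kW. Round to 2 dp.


eta_mech = (BP / IP) * 100
Ratio = 62 / 235 = 0.2638
eta_mech = 0.2638 * 100 = 26.38%


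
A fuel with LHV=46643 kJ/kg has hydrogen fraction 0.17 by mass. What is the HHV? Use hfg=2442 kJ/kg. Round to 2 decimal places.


HHV = LHV + hfg * 9 * H
Water addition = 2442 * 9 * 0.17 = 3736.260 kJ/kg
HHV = 46643 + 3736.260 = 50379.26 kJ/kg


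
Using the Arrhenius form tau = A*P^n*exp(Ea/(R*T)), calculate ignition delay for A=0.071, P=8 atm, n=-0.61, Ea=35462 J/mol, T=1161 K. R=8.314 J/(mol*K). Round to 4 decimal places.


tau = A * P^n * exp(Ea/(R*T))
P^n = 8^(-0.61) = 0.28126462
Ea/(R*T) = 35462/(8.314*1161) = 3.673846
exp(Ea/(R*T)) = 39.403172
tau = 0.071 * 0.28126462 * 39.403172 = 0.7869 ms


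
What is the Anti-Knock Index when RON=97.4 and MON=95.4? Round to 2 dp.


AKI = (RON + MON) / 2
AKI = (97.4 + 95.4) / 2
AKI = 192.8 / 2 = 96.40


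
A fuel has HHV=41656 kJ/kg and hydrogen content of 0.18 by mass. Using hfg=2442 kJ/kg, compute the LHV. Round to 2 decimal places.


LHV = HHV - hfg * 9 * H
Water correction = 2442 * 9 * 0.18 = 3956.040 kJ/kg
LHV = 41656 - 3956.040 = 37699.96 kJ/kg


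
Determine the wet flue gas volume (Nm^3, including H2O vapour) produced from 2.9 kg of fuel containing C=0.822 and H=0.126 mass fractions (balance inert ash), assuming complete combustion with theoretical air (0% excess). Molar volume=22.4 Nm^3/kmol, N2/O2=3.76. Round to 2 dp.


Per kg fuel: CO2 = (C/12 kmol)*22.4 = (0.822/12)*22.4 = 1.53440 Nm^3
Per kg fuel: H2O = (H/2 kmol)*22.4 = (0.126/2)*22.4 = 1.41120 Nm^3
O2 needed per kg fuel = C/12 + H/4 = 0.822/12 + 0.126/4 = 0.10000000 kmol
Per kg fuel: N2 = O2*3.76*22.4 = 0.10000000*3.76*22.4 = 8.42240 Nm^3
Total per kg = 1.53440 + 1.41120 + 8.42240 = 11.36800 Nm^3
Total = 11.36800 * 2.9 = 32.97 Nm^3


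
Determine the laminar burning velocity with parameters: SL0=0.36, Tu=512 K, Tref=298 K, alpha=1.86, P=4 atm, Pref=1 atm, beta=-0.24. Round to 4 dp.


SL = SL0 * (Tu/Tref)^alpha * (P/Pref)^beta
T ratio = 512/298 = 1.71812081
(T ratio)^alpha = 1.71812081^1.86 = 2.736528
(P/Pref)^beta = 4^(-0.24) = 0.716978
SL = 0.36 * 2.736528 * 0.716978 = 0.7063 m/s


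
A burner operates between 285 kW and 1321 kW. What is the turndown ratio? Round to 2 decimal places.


TDR = Q_max / Q_min
TDR = 1321 / 285 = 4.64


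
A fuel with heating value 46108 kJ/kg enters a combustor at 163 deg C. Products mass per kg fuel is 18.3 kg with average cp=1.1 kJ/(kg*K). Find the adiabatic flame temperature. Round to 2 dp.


T_ad = T_in + Hc / (m_p * cp)
Denominator = 18.3 * 1.1 = 20.1300
Temperature rise = 46108 / 20.1300 = 2290.51 K
T_ad = 163 + 2290.51 = 2453.51 deg C


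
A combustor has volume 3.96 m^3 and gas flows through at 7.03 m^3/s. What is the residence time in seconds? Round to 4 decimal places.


tau = V / Q_flow
tau = 3.96 / 7.03 = 0.5633 s


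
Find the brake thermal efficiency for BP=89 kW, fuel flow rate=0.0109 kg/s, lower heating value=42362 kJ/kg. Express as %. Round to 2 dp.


eta_BTE = (BP / (mf * LHV)) * 100
Denominator = 0.0109 * 42362 = 461.7458 kW
eta_BTE = (89 / 461.7458) * 100 = 19.27%


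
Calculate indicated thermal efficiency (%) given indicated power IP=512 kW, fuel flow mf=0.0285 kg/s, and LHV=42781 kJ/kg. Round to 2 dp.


eta_ith = (IP / (mf * LHV)) * 100
Denominator = 0.0285 * 42781 = 1219.2585 kW
eta_ith = (512 / 1219.2585) * 100 = 41.99%


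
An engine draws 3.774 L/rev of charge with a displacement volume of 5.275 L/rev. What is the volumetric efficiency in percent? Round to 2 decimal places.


eta_v = (V_actual / V_disp) * 100
Ratio = 3.774 / 5.275 = 0.7155
eta_v = 0.7155 * 100 = 71.55%


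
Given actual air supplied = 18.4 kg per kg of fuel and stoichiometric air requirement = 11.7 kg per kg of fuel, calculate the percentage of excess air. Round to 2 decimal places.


Excess air = actual - stoichiometric = 18.4 - 11.7 = 6.70 kg/kg fuel
Excess air % = (excess / stoich) * 100 = (6.70 / 11.7) * 100 = 57.26%


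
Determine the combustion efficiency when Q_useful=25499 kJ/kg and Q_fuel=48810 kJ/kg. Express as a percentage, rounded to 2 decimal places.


Efficiency = (Q_useful / Q_fuel) * 100
Efficiency = (25499 / 48810) * 100
Efficiency = 0.5224 * 100 = 52.24%


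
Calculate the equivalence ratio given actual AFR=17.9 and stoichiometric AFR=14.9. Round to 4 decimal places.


phi = AFR_stoich / AFR_actual
phi = 14.9 / 17.9 = 0.8324


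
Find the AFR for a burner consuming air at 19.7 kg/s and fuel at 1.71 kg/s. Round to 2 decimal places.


AFR = m_air / m_fuel
AFR = 19.7 / 1.71 = 11.52


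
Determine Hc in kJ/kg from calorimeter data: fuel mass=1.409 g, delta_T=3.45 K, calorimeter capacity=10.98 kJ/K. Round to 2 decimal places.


Hc = C_cal * delta_T / m_fuel
Q_released = 10.98 * 3.45 = 37.8810 kJ
m_fuel = 1.409 g = 1.409/1000 kg = 0.001409 kg
Hc = 37.8810 / 0.001409 = 26885.02 kJ/kg


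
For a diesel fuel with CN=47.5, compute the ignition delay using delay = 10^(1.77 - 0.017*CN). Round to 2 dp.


delay = 10^(1.77 - 0.017*CN)
Exponent = 1.77 - 0.017*47.5 = 0.9625
delay = 10^0.9625 = 9.17 ms


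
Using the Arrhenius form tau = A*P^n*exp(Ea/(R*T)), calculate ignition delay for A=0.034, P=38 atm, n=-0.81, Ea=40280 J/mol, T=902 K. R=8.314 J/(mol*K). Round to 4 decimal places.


tau = A * P^n * exp(Ea/(R*T))
P^n = 38^(-0.81) = 0.05252612
Ea/(R*T) = 40280/(8.314*902) = 5.371220
exp(Ea/(R*T)) = 215.125062
tau = 0.034 * 0.05252612 * 215.125062 = 0.3842 ms


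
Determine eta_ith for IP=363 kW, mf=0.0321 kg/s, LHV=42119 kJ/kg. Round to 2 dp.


eta_ith = (IP / (mf * LHV)) * 100
Denominator = 0.0321 * 42119 = 1352.0199 kW
eta_ith = (363 / 1352.0199) * 100 = 26.85%


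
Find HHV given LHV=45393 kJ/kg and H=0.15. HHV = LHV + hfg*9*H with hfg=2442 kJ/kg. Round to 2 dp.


HHV = LHV + hfg * 9 * H
Water addition = 2442 * 9 * 0.15 = 3296.700 kJ/kg
HHV = 45393 + 3296.700 = 48689.70 kJ/kg


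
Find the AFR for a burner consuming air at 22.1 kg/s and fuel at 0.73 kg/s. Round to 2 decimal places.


AFR = m_air / m_fuel
AFR = 22.1 / 0.73 = 30.27


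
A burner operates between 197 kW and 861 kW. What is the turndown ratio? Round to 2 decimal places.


TDR = Q_max / Q_min
TDR = 861 / 197 = 4.37


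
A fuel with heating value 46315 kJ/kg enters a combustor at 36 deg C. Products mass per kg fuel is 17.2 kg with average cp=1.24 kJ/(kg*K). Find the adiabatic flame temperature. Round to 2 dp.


T_ad = T_in + Hc / (m_p * cp)
Denominator = 17.2 * 1.24 = 21.3280
Temperature rise = 46315 / 21.3280 = 2171.56 K
T_ad = 36 + 2171.56 = 2207.56 deg C


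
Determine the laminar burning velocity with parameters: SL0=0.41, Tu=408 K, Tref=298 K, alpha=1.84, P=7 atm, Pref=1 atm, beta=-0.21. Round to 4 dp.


SL = SL0 * (Tu/Tref)^alpha * (P/Pref)^beta
T ratio = 408/298 = 1.36912752
(T ratio)^alpha = 1.36912752^1.84 = 1.782612
(P/Pref)^beta = 7^(-0.21) = 0.664553
SL = 0.41 * 1.782612 * 0.664553 = 0.4857 m/s


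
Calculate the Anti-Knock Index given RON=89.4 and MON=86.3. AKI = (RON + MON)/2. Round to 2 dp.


AKI = (RON + MON) / 2
AKI = (89.4 + 86.3) / 2
AKI = 175.7 / 2 = 87.85


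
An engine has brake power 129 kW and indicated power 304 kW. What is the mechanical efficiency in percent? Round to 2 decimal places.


eta_mech = (BP / IP) * 100
Ratio = 129 / 304 = 0.4243
eta_mech = 0.4243 * 100 = 42.43%


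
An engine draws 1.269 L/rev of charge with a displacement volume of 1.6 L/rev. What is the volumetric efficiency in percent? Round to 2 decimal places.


eta_v = (V_actual / V_disp) * 100
Ratio = 1.269 / 1.6 = 0.7931
eta_v = 0.7931 * 100 = 79.31%


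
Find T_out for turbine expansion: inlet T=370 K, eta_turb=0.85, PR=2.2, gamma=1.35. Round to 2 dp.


T_out = T_in * (1 - eta * (1 - PR^(-(gamma-1)/gamma)))
Exponent = -(1.35-1)/1.35 = -0.25925926
PR^exp = 2.2^(-0.25925926) = 0.81512413
Factor = 1 - 0.85*(1 - 0.81512413) = 0.84285551
T_out = 370 * 0.84285551 = 311.86 K


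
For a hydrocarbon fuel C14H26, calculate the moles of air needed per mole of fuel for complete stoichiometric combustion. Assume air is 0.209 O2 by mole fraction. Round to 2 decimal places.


Balanced combustion: C14H26 + 20.5 O2 -> 14 CO2 + 13 H2O
O2 needed = C + H/4 = 14 + 26/4 = 20.50 moles
Air moles = O2 / 0.209 = 20.50 / 0.209 = 98.09 moles air


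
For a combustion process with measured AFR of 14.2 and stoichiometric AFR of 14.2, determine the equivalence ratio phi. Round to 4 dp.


phi = AFR_stoich / AFR_actual
phi = 14.2 / 14.2 = 1.0000


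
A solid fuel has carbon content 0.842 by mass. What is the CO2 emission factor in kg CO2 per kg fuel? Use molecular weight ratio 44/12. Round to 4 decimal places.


EF = C_frac * (M_CO2 / M_C)
EF = 0.842 * (44/12)
EF = 0.842 * 3.666667 = 3.0873 kg_CO2/kg_fuel


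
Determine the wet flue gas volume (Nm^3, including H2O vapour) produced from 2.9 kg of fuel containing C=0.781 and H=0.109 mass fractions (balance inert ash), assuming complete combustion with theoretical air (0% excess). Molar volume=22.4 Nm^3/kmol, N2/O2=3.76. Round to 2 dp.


Per kg fuel: CO2 = (C/12 kmol)*22.4 = (0.781/12)*22.4 = 1.45787 Nm^3
Per kg fuel: H2O = (H/2 kmol)*22.4 = (0.109/2)*22.4 = 1.22080 Nm^3
O2 needed per kg fuel = C/12 + H/4 = 0.781/12 + 0.109/4 = 0.09233333 kmol
Per kg fuel: N2 = O2*3.76*22.4 = 0.09233333*3.76*22.4 = 7.77668 Nm^3
Total per kg = 1.45787 + 1.22080 + 7.77668 = 10.45535 Nm^3
Total = 10.45535 * 2.9 = 30.32 Nm^3


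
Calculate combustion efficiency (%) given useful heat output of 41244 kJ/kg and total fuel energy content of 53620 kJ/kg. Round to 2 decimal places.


Efficiency = (Q_useful / Q_fuel) * 100
Efficiency = (41244 / 53620) * 100
Efficiency = 0.7692 * 100 = 76.92%


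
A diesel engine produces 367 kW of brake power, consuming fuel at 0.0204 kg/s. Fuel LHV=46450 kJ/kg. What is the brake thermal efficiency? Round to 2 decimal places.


eta_BTE = (BP / (mf * LHV)) * 100
Denominator = 0.0204 * 46450 = 947.5800 kW
eta_BTE = (367 / 947.5800) * 100 = 38.73%


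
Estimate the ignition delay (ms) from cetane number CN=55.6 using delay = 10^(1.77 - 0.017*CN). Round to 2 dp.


delay = 10^(1.77 - 0.017*CN)
Exponent = 1.77 - 0.017*55.6 = 0.8248
delay = 10^0.8248 = 6.68 ms


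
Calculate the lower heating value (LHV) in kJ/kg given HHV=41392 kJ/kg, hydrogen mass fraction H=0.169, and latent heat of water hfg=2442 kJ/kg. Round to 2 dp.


LHV = HHV - hfg * 9 * H
Water correction = 2442 * 9 * 0.169 = 3714.282 kJ/kg
LHV = 41392 - 3714.282 = 37677.72 kJ/kg


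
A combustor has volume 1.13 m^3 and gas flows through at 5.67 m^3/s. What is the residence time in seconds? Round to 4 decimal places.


tau = V / Q_flow
tau = 1.13 / 5.67 = 0.1993 s


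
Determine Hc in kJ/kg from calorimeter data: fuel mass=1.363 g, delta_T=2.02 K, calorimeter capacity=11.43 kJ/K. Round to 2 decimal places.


Hc = C_cal * delta_T / m_fuel
Q_released = 11.43 * 2.02 = 23.0886 kJ
m_fuel = 1.363 g = 1.363/1000 kg = 0.001363 kg
Hc = 23.0886 / 0.001363 = 16939.55 kJ/kg


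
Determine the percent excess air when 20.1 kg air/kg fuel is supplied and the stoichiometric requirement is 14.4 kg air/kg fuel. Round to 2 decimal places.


Excess air = actual - stoichiometric = 20.1 - 14.4 = 5.70 kg/kg fuel
Excess air % = (excess / stoich) * 100 = (5.70 / 14.4) * 100 = 39.58%


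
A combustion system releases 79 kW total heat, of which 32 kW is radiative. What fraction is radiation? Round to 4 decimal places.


f_rad = Q_rad / Q_total
f_rad = 32 / 79 = 0.4051


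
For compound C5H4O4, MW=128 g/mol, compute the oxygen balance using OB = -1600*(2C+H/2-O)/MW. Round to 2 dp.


OB = -1600 * (2C + H/2 - O) / MW
Inner = 2*5 + 4/2 - 4 = 8.00
OB = -1600 * 8.00 / 128 = -100.00%


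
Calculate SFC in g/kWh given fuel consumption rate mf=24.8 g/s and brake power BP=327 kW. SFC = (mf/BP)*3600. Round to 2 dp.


SFC = (mf / BP) * 3600
Rate = 24.8 / 327 = 0.075841 g/(s*kW)
SFC = 0.075841 * 3600 = 273.03 g/kWh


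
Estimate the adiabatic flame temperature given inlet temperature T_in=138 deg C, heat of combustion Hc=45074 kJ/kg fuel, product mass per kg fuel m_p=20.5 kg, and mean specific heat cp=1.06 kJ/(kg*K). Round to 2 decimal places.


T_ad = T_in + Hc / (m_p * cp)
Denominator = 20.5 * 1.06 = 21.7300
Temperature rise = 45074 / 21.7300 = 2074.28 K
T_ad = 138 + 2074.28 = 2212.28 deg C


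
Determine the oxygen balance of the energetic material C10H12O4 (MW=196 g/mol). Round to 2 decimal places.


OB = -1600 * (2C + H/2 - O) / MW
Inner = 2*10 + 12/2 - 4 = 22.00
OB = -1600 * 22.00 / 196 = -179.59%


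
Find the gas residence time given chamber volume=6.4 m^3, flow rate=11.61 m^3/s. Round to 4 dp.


tau = V / Q_flow
tau = 6.4 / 11.61 = 0.5512 s


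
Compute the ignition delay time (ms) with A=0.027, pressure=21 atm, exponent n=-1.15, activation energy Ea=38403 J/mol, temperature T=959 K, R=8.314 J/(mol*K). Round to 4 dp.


tau = A * P^n * exp(Ea/(R*T))
P^n = 21^(-1.15) = 0.03016114
Ea/(R*T) = 38403/(8.314*959) = 4.816555
exp(Ea/(R*T)) = 123.538767
tau = 0.027 * 0.03016114 * 123.538767 = 0.1006 ms


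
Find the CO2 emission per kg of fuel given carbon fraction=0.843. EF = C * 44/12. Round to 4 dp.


EF = C_frac * (M_CO2 / M_C)
EF = 0.843 * (44/12)
EF = 0.843 * 3.666667 = 3.0910 kg_CO2/kg_fuel


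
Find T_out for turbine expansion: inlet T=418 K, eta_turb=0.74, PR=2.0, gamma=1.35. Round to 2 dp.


T_out = T_in * (1 - eta * (1 - PR^(-(gamma-1)/gamma)))
Exponent = -(1.35-1)/1.35 = -0.25925926
PR^exp = 2.0^(-0.25925926) = 0.83551680
Factor = 1 - 0.74*(1 - 0.83551680) = 0.87828243
T_out = 418 * 0.87828243 = 367.12 K


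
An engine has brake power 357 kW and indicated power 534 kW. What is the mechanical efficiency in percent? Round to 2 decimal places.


eta_mech = (BP / IP) * 100
Ratio = 357 / 534 = 0.6685
eta_mech = 0.6685 * 100 = 66.85%


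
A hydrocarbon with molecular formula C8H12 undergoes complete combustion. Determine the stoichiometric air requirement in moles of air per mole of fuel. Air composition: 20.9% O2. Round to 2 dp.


Balanced combustion: C8H12 + 11 O2 -> 8 CO2 + 6 H2O
O2 needed = C + H/4 = 8 + 12/4 = 11.00 moles
Air moles = O2 / 0.209 = 11.00 / 0.209 = 52.63 moles air


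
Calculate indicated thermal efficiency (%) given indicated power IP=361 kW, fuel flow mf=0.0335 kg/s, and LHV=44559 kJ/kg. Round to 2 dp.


eta_ith = (IP / (mf * LHV)) * 100
Denominator = 0.0335 * 44559 = 1492.7265 kW
eta_ith = (361 / 1492.7265) * 100 = 24.18%


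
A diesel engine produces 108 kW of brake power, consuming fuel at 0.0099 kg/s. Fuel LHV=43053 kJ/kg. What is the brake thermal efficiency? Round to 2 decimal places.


eta_BTE = (BP / (mf * LHV)) * 100
Denominator = 0.0099 * 43053 = 426.2247 kW
eta_BTE = (108 / 426.2247) * 100 = 25.34%


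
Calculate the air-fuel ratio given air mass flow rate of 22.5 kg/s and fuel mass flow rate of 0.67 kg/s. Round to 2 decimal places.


AFR = m_air / m_fuel
AFR = 22.5 / 0.67 = 33.58


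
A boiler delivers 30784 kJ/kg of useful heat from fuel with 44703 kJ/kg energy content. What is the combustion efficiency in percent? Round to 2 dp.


Efficiency = (Q_useful / Q_fuel) * 100
Efficiency = (30784 / 44703) * 100
Efficiency = 0.6886 * 100 = 68.86%


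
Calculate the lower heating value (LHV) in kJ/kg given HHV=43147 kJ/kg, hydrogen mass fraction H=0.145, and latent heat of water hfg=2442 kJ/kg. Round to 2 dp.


LHV = HHV - hfg * 9 * H
Water correction = 2442 * 9 * 0.145 = 3186.810 kJ/kg
LHV = 43147 - 3186.810 = 39960.19 kJ/kg


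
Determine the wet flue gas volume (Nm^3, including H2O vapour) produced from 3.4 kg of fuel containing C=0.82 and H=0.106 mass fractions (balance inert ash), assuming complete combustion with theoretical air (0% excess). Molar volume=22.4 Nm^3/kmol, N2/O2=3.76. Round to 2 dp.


Per kg fuel: CO2 = (C/12 kmol)*22.4 = (0.82/12)*22.4 = 1.53067 Nm^3
Per kg fuel: H2O = (H/2 kmol)*22.4 = (0.106/2)*22.4 = 1.18720 Nm^3
O2 needed per kg fuel = C/12 + H/4 = 0.82/12 + 0.106/4 = 0.09483333 kmol
Per kg fuel: N2 = O2*3.76*22.4 = 0.09483333*3.76*22.4 = 7.98724 Nm^3
Total per kg = 1.53067 + 1.18720 + 7.98724 = 10.70511 Nm^3
Total = 10.70511 * 3.4 = 36.40 Nm^3


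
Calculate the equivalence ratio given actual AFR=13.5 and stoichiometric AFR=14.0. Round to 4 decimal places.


phi = AFR_stoich / AFR_actual
phi = 14.0 / 13.5 = 1.0370


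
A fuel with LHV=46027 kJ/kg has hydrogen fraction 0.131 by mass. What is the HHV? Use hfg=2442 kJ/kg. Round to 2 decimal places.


HHV = LHV + hfg * 9 * H
Water addition = 2442 * 9 * 0.131 = 2879.118 kJ/kg
HHV = 46027 + 2879.118 = 48906.12 kJ/kg


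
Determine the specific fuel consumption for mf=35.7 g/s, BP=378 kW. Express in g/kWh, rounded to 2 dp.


SFC = (mf / BP) * 3600
Rate = 35.7 / 378 = 0.094444 g/(s*kW)
SFC = 0.094444 * 3600 = 340.00 g/kWh


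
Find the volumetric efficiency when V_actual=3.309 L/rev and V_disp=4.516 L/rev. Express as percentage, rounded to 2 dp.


eta_v = (V_actual / V_disp) * 100
Ratio = 3.309 / 4.516 = 0.7327
eta_v = 0.7327 * 100 = 73.27%


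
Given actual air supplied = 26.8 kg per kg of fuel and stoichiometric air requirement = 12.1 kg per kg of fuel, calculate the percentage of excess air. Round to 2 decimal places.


Excess air = actual - stoichiometric = 26.8 - 12.1 = 14.70 kg/kg fuel
Excess air % = (excess / stoich) * 100 = (14.70 / 12.1) * 100 = 121.49%


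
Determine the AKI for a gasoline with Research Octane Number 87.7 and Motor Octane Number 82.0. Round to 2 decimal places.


AKI = (RON + MON) / 2
AKI = (87.7 + 82.0) / 2
AKI = 169.7 / 2 = 84.85


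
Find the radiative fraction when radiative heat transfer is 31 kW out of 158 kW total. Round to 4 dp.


f_rad = Q_rad / Q_total
f_rad = 31 / 158 = 0.1962


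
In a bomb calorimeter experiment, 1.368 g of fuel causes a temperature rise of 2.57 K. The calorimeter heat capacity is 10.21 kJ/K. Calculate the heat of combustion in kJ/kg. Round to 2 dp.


Hc = C_cal * delta_T / m_fuel
Q_released = 10.21 * 2.57 = 26.2397 kJ
m_fuel = 1.368 g = 1.368/1000 kg = 0.001368 kg
Hc = 26.2397 / 0.001368 = 19181.07 kJ/kg


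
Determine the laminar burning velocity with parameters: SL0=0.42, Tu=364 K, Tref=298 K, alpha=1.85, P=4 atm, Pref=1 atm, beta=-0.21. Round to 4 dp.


SL = SL0 * (Tu/Tref)^alpha * (P/Pref)^beta
T ratio = 364/298 = 1.22147651
(T ratio)^alpha = 1.22147651^1.85 = 1.447896
(P/Pref)^beta = 4^(-0.21) = 0.747425
SL = 0.42 * 1.447896 * 0.747425 = 0.4545 m/s


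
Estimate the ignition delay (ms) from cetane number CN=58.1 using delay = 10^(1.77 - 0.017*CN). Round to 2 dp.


delay = 10^(1.77 - 0.017*CN)
Exponent = 1.77 - 0.017*58.1 = 0.7823
delay = 10^0.7823 = 6.06 ms


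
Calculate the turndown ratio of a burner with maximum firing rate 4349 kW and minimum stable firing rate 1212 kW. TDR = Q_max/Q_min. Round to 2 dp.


TDR = Q_max / Q_min
TDR = 4349 / 1212 = 3.59


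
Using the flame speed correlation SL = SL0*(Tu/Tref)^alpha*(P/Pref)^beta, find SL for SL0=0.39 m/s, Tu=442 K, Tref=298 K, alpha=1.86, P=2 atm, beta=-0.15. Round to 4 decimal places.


SL = SL0 * (Tu/Tref)^alpha * (P/Pref)^beta
T ratio = 442/298 = 1.48322148
(T ratio)^alpha = 1.48322148^1.86 = 2.081820
(P/Pref)^beta = 2^(-0.15) = 0.901250
SL = 0.39 * 2.081820 * 0.901250 = 0.7317 m/s


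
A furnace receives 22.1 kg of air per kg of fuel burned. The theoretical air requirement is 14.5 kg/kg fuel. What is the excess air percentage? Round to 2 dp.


Excess air = actual - stoichiometric = 22.1 - 14.5 = 7.60 kg/kg fuel
Excess air % = (excess / stoich) * 100 = (7.60 / 14.5) * 100 = 52.41%


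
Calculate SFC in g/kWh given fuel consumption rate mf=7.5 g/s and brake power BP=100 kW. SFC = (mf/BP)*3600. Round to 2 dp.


SFC = (mf / BP) * 3600
Rate = 7.5 / 100 = 0.075000 g/(s*kW)
SFC = 0.075000 * 3600 = 270.00 g/kWh


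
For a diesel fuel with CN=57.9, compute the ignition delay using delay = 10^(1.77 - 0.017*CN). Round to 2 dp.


delay = 10^(1.77 - 0.017*CN)
Exponent = 1.77 - 0.017*57.9 = 0.7857
delay = 10^0.7857 = 6.11 ms


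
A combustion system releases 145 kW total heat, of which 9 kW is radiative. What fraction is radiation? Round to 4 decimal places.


f_rad = Q_rad / Q_total
f_rad = 9 / 145 = 0.0621


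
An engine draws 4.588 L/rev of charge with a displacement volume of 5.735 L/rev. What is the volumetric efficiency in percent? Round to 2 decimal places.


eta_v = (V_actual / V_disp) * 100
Ratio = 4.588 / 5.735 = 0.8000
eta_v = 0.8000 * 100 = 80.00%


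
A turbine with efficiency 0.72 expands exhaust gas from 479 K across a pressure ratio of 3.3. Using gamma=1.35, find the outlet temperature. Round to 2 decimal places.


T_out = T_in * (1 - eta * (1 - PR^(-(gamma-1)/gamma)))
Exponent = -(1.35-1)/1.35 = -0.25925926
PR^exp = 3.3^(-0.25925926) = 0.73378775
Factor = 1 - 0.72*(1 - 0.73378775) = 0.80832718
T_out = 479 * 0.80832718 = 387.19 K
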